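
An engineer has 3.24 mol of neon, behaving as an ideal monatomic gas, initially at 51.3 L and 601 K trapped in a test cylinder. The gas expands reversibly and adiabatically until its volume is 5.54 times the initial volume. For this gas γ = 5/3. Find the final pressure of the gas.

18.2 kPa

P₁ = nRT₁/V₁ = 3.24×8.314×601/51.3 = 316 kPa.
Adiabatic: TV^(γ−1) = const ⇒ T₂ = 601×(0.181)^0.667 = 192 K; PV^γ = const ⇒ P₂ = 18.2 kPa.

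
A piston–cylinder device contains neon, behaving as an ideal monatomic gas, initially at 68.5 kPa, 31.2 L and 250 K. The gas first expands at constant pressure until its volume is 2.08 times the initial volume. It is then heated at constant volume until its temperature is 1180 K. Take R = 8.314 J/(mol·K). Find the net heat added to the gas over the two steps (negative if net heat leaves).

n = P₁V₁/(RT₁) = 68.5×31.2/(8.314×250) = 1.03 mol.
Step 1 — Isobaric: P stays 68.5 kPa; V/T = const ⇒ T₂ = 520 K, V₂ = 64.9 L.
W = PΔV = 68.5×(64.9−31.2) kPa·L = 2310 J.
ΔU = nCvΔT = 1.03×12.5×(520−250) = 3460 J.
Q = ΔU + W = nCpΔT = 5770 J.
State after step 1: P = 68.5 kPa, V = 64.9 L, T = 520 K.
Step 2 — Isochoric: V stays 64.9 L; P/T = const ⇒ T₂ = 1180 K, P₂ = 155 kPa.
W = 0 (no volume change).
ΔU = nCvΔT = 1.03×12.5×(1180−520) = 8460 J.
Q = ΔU = 8460 J.
Net over both steps: W = 2310 J, Q = 14200 J, ΔU = 11900 J.

14200 J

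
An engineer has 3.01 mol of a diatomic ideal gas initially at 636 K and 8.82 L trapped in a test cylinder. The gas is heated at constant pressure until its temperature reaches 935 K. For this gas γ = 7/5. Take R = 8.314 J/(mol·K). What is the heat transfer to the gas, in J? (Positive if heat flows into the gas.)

26200 J

P₁ = nRT₁/V₁ = 3.01×8.314×636/8.82 = 1800 kPa.
Isobaric: P stays 1800 kPa; V/T = const ⇒ T₂ = 935 K, V₂ = 13.0 L.
W = PΔV = 1800×(13.0−8.82) kPa·L = 7480 J.
ΔU = nCvΔT = 3.01×20.8×(935−636) = 18700 J.
Q = ΔU + W = nCpΔT = 26200 J.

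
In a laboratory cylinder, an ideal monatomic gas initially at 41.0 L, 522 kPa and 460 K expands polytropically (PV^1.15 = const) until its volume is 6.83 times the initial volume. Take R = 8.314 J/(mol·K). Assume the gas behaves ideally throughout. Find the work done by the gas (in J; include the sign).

35700 J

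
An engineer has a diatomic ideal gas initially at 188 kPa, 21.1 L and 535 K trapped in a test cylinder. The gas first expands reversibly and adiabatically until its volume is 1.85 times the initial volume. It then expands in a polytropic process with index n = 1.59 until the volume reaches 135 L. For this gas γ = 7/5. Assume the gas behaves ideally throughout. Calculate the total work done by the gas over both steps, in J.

n = P₁V₁/(RT₁) = 188×21.1/(8.314×535) = 0.892 mol.
Step 1 — Adiabatic: TV^(γ−1) = const ⇒ T₂ = 535×(0.541)^0.400 = 418 K; PV^γ = const ⇒ P₂ = 79.5 kPa.
ΔU = nCvΔT = 0.892×20.8×(418−535) = -2160 J.
Q = 0 for an adiabatic process, so W = −ΔU = 2160 J.
State after step 1: P = 79.5 kPa, V = 39.0 L, T = 418 K.
Step 2 — Polytropic n=1.59: T₂ = T₁(V₁/V₂)^(n−1) = 418×(0.289)^0.59 = 201 K; P₂ = P₁(V₁/V₂)^n = 11.0 kPa.
W = (P₁V₁−P₂V₂)/(n−1) = (79.5×39.0−11.0×135)/0.59 = 2730 J.
ΔU = nCvΔT = 0.892×20.8×(201−418) = -4020 J.
Q = ΔU + W = -1300 J.
Net over both steps: W = 4890 J, Q = -1300 J, ΔU = -6190 J.

4890 J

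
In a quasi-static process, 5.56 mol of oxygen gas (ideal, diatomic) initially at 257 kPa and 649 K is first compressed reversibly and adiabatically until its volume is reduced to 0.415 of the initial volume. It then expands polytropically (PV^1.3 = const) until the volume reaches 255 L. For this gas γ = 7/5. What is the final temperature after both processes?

V₁ = nRT₁/P₁ = 5.56×8.314×649/257 = 117 L.
Step 1 — Adiabatic: TV^(γ−1) = const ⇒ T₂ = 649×(2.41)^0.400 = 923 K; PV^γ = const ⇒ P₂ = 880 kPa.
ΔU = nCvΔT = 5.56×20.8×(923−649) = 31600 J.
Q = 0 for an adiabatic process, so W = −ΔU = -31600 J.
State after step 1: P = 880 kPa, V = 48.4 L, T = 923 K.
Step 2 — Polytropic n=1.3: T₂ = T₁(V₁/V₂)^(n−1) = 923×(0.190)^0.30 = 561 K; P₂ = P₁(V₁/V₂)^n = 102 kPa.
W = (P₁V₁−P₂V₂)/(n−1) = (880×48.4−102×255)/0.30 = 55800 J.
ΔU = nCvΔT = 5.56×20.8×(561−923) = -41800 J.
Q = ΔU + W = 13900 J.
Net over both steps: W = 24200 J, Q = 13900 J, ΔU = -10200 J.

561 K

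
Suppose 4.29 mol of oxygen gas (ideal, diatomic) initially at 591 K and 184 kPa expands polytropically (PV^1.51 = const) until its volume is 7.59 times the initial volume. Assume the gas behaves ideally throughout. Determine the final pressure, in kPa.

V₁ = nRT₁/P₁ = 4.29×8.314×591/184 = 115 L.
Polytropic n=1.51: T₂ = T₁(V₁/V₂)^(n−1) = 591×(0.132)^0.51 = 210 K; P₂ = P₁(V₁/V₂)^n = 8.62 kPa.

8.62 kPa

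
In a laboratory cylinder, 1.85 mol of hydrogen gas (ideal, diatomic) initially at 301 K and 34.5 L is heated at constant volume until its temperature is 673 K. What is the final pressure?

300 kPa

P₁ = nRT₁/V₁ = 1.85×8.314×301/34.5 = 134 kPa.
Isochoric: V stays 34.5 L; P/T = const ⇒ T₂ = 673 K, P₂ = 300 kPa.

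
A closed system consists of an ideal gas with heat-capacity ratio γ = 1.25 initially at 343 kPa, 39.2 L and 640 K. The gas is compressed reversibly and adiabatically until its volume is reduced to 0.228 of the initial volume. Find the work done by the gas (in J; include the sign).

-24000 J

n = P₁V₁/(RT₁) = 343×39.2/(8.314×640) = 2.53 mol.
Adiabatic: TV^(γ−1) = const ⇒ T₂ = 640×(4.39)^0.250 = 926 K; PV^γ = const ⇒ P₂ = 2180 kPa.
ΔU = nCvΔT = 2.53×33.3×(926−640) = 24000 J.
Q = 0 for an adiabatic process, so W = −ΔU = -24000 J.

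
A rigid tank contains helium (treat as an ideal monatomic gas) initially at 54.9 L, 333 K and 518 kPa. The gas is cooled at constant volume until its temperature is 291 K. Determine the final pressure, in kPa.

453 kPa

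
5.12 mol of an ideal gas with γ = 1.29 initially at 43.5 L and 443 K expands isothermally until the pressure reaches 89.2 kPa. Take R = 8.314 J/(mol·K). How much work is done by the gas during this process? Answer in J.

P₁ = nRT₁/V₁ = 5.12×8.314×443/43.5 = 434 kPa.
Isothermal: T stays 443 K; PV = const ⇒ V₂ = 211 L, P₂ = 89.2 kPa.
W = nRT ln(V₂/V₁) = 5.12×8.314×443×ln(4.86) = 29800 J.

29800 J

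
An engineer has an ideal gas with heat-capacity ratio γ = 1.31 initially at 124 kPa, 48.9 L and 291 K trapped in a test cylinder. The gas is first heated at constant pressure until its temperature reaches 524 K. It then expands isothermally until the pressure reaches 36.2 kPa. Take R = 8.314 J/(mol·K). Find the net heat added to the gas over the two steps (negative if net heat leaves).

n = P₁V₁/(RT₁) = 124×48.9/(8.314×291) = 2.51 mol.
Step 1 — Isobaric: P stays 124 kPa; V/T = const ⇒ T₂ = 524 K, V₂ = 88.1 L.
W = PΔV = 124×(88.1−48.9) kPa·L = 4860 J.
ΔU = nCvΔT = 2.51×26.8×(524−291) = 15700 J.
Q = ΔU + W = nCpΔT = 20500 J.
State after step 1: P = 124 kPa, V = 88.1 L, T = 524 K.
Step 2 — Isothermal: T stays 524 K; PV = const ⇒ V₂ = 302 L, P₂ = 36.2 kPa.
ΔU = 0 (ideal gas, T constant).
W = nRT ln(V₂/V₁) = 2.51×8.314×524×ln(3.43) = 13400 J.
Q = ΔU + W = 13400 J.
Net over both steps: W = 18300 J, Q = 34000 J, ΔU = 15700 J.

34000 J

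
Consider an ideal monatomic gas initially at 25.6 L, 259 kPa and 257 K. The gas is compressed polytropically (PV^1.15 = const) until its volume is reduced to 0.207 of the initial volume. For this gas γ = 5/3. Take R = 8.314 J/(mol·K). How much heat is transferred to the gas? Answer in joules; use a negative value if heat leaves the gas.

-9130 J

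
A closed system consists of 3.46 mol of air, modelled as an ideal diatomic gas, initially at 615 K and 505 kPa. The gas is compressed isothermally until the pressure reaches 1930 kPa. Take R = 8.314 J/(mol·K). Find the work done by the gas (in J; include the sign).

V₁ = nRT₁/P₁ = 3.46×8.314×615/505 = 35.0 L.
Isothermal: T stays 615 K; PV = const ⇒ V₂ = 9.17 L, P₂ = 1930 kPa.
W = nRT ln(V₂/V₁) = 3.46×8.314×615×ln(0.262) = -23700 J.

-23700 J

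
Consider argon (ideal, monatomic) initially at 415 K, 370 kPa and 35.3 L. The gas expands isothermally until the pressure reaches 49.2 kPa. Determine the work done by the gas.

26400 J

n = P₁V₁/(RT₁) = 370×35.3/(8.314×415) = 3.79 mol.
Isothermal: T stays 415 K; PV = const ⇒ V₂ = 265 L, P₂ = 49.2 kPa.
W = nRT ln(V₂/V₁) = 3.79×8.314×415×ln(7.52) = 26400 J.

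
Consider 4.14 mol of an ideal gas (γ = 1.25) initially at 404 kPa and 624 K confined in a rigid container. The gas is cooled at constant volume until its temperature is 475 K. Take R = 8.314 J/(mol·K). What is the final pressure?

308 kPa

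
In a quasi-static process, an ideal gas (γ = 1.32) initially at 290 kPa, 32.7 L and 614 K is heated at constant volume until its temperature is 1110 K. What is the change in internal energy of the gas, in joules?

n = P₁V₁/(RT₁) = 290×32.7/(8.314×614) = 1.86 mol.
Isochoric: V stays 32.7 L; P/T = const ⇒ T₂ = 1110 K, P₂ = 524 kPa.
For an ideal gas ΔU = nCvΔT with Cv = R/(γ−1) = 26.0 J/(mol·K).
ΔU = 1.86×26.0×(1110−614) = 23900 J.

23900 J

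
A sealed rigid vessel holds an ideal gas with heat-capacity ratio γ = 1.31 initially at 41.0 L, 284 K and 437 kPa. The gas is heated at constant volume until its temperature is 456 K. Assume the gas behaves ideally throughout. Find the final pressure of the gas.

702 kPa

Isochoric: V stays 41.0 L; P/T = const ⇒ T₂ = 456 K, P₂ = 702 kPa.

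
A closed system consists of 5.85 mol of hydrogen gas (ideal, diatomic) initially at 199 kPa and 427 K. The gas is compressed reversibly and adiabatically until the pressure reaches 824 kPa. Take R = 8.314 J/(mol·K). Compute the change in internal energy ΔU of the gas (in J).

26000 J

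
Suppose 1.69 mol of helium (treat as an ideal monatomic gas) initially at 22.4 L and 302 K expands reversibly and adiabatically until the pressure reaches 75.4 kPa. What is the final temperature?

P₁ = nRT₁/V₁ = 1.69×8.314×302/22.4 = 189 kPa.
Adiabatic: T₂/T₁ = (P₂/P₁)^((γ−1)/γ) ⇒ T₂ = 302×(0.398)^0.400 = 209 K; V₂ = 38.9 L.

209 K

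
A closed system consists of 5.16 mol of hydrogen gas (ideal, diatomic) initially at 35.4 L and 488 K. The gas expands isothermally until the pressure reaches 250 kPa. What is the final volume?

83.7 L

P₁ = nRT₁/V₁ = 5.16×8.314×488/35.4 = 591 kPa.
Isothermal: T stays 488 K; PV = const ⇒ V₂ = 83.7 L, P₂ = 250 kPa.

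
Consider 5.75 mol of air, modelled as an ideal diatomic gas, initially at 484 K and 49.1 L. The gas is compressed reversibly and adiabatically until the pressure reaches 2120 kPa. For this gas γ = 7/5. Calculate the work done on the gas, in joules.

31000 J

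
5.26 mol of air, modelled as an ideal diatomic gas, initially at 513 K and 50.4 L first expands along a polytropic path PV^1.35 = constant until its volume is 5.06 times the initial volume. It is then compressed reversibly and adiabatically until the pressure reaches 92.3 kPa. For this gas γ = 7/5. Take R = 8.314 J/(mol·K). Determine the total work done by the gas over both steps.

21600 J

P₁ = nRT₁/V₁ = 5.26×8.314×513/50.4 = 445 kPa.
Step 1 — Polytropic n=1.35: T₂ = T₁(V₁/V₂)^(n−1) = 513×(0.198)^0.35 = 291 K; P₂ = P₁(V₁/V₂)^n = 49.9 kPa.
W = (P₁V₁−P₂V₂)/(n−1) = (445×50.4−49.9×255)/0.35 = 27800 J.
ΔU = nCvΔT = 5.26×20.8×(291−513) = -24300 J.
Q = ΔU + W = 3470 J.
State after step 1: P = 49.9 kPa, V = 255 L, T = 291 K.
Step 2 — Adiabatic: T₂/T₁ = (P₂/P₁)^((γ−1)/γ) ⇒ T₂ = 291×(1.85)^0.286 = 347 K; V₂ = 164 L.
ΔU = nCvΔT = 5.26×20.8×(347−291) = 6110 J.
Q = 0 for an adiabatic process, so W = −ΔU = -6110 J.
Net over both steps: W = 21600 J, Q = 3470 J, ΔU = -18200 J.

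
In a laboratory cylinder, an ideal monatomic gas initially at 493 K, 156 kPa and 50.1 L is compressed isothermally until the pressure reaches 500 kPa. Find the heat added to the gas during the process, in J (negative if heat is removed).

-9100 J

n = P₁V₁/(RT₁) = 156×50.1/(8.314×493) = 1.91 mol.
Isothermal: T stays 493 K; PV = const ⇒ V₂ = 15.6 L, P₂ = 500 kPa.
ΔU = 0 (ideal gas, T constant).
W = nRT ln(V₂/V₁) = 1.91×8.314×493×ln(0.312) = -9100 J.
Q = ΔU + W = -9100 J.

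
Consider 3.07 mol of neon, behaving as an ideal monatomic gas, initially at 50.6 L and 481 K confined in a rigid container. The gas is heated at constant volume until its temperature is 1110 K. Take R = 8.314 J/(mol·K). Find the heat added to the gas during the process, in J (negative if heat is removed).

P₁ = nRT₁/V₁ = 3.07×8.314×481/50.6 = 243 kPa.
Isochoric: V stays 50.6 L; P/T = const ⇒ T₂ = 1110 K, P₂ = 560 kPa.
W = 0 (no volume change).
ΔU = nCvΔT = 3.07×12.5×(1110−481) = 24100 J.
Q = ΔU = 24100 J.

24100 J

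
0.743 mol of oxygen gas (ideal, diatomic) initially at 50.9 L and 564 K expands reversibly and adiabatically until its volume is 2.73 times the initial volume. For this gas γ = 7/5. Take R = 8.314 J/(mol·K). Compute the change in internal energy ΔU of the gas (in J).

P₁ = nRT₁/V₁ = 0.743×8.314×564/50.9 = 68.4 kPa.
Adiabatic: TV^(γ−1) = const ⇒ T₂ = 564×(0.366)^0.400 = 377 K; PV^γ = const ⇒ P₂ = 16.8 kPa.
For an ideal gas ΔU = nCvΔT with Cv = (5/2)R = 20.8 J/(mol·K).
ΔU = 0.743×20.8×(377−564) = -2880 J.

-2880 J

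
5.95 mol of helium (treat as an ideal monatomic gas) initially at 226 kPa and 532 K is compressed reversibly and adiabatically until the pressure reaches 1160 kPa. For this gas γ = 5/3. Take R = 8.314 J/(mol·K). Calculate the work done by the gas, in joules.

-36500 J

V₁ = nRT₁/P₁ = 5.95×8.314×532/226 = 116 L.
Adiabatic: T₂/T₁ = (P₂/P₁)^((γ−1)/γ) ⇒ T₂ = 532×(5.13)^0.400 = 1020 K; V₂ = 43.6 L.
ΔU = nCvΔT = 5.95×12.5×(1020−532) = 36500 J.
Q = 0 for an adiabatic process, so W = −ΔU = -36500 J.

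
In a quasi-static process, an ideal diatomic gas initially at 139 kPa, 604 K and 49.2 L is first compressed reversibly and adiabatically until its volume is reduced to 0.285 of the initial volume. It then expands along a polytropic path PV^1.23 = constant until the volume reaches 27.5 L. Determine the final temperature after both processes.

855 K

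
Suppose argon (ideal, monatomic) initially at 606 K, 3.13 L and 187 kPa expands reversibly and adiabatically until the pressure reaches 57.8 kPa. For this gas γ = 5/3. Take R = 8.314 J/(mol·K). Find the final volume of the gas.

6.33 L

Adiabatic: T₂/T₁ = (P₂/P₁)^((γ−1)/γ) ⇒ T₂ = 606×(0.309)^0.400 = 379 K; V₂ = 6.33 L.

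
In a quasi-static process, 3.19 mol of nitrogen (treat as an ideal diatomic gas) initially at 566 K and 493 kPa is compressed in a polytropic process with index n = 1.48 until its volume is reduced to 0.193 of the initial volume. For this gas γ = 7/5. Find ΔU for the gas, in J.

V₁ = nRT₁/P₁ = 3.19×8.314×566/493 = 30.4 L.
Polytropic n=1.48: T₂ = T₁(V₁/V₂)^(n−1) = 566×(5.18)^0.48 = 1250 K; P₂ = P₁(V₁/V₂)^n = 5630 kPa.
For an ideal gas ΔU = nCvΔT with Cv = (5/2)R = 20.8 J/(mol·K).
ΔU = 3.19×20.8×(1250−566) = 45100 J.

45100 J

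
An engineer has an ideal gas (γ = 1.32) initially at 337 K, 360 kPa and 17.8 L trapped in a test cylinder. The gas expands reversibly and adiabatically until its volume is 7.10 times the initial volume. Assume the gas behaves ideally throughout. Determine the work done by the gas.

n = P₁V₁/(RT₁) = 360×17.8/(8.314×337) = 2.29 mol.
Adiabatic: TV^(γ−1) = const ⇒ T₂ = 337×(0.141)^0.320 = 180 K; PV^γ = const ⇒ P₂ = 27.1 kPa.
ΔU = nCvΔT = 2.29×26.0×(180−337) = -9330 J.
Q = 0 for an adiabatic process, so W = −ΔU = 9330 J.

9330 J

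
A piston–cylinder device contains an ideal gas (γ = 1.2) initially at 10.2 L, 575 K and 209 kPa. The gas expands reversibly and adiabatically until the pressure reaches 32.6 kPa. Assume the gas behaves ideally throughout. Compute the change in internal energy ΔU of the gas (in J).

-2840 J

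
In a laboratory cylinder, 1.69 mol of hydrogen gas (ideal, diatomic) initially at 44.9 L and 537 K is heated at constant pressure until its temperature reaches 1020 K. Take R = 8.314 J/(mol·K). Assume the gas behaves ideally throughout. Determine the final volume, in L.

85.3 L

P₁ = nRT₁/V₁ = 1.69×8.314×537/44.9 = 168 kPa.
Isobaric: P stays 168 kPa; V/T = const ⇒ T₂ = 1020 K, V₂ = 85.3 L.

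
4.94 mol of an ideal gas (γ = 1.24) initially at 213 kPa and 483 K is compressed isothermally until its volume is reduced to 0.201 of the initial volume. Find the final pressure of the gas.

1060 kPa

V₁ = nRT₁/P₁ = 4.94×8.314×483/213 = 93.1 L.
Isothermal: T stays 483 K; PV = const ⇒ V₂ = 18.7 L, P₂ = 1060 kPa.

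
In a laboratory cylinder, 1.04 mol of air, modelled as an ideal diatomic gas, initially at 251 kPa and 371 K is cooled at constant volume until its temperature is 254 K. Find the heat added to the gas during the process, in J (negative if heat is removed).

V₁ = nRT₁/P₁ = 1.04×8.314×371/251 = 12.8 L.
Isochoric: V stays 12.8 L; P/T = const ⇒ T₂ = 254 K, P₂ = 172 kPa.
W = 0 (no volume change).
ΔU = nCvΔT = 1.04×20.8×(254−371) = -2530 J.
Q = ΔU = -2530 J.

-2530 J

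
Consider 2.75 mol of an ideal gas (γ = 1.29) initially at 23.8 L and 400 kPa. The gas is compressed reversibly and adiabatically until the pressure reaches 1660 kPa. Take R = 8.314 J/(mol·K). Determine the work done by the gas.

T₁ = P₁V₁/(nR) = 400×23.8/(2.75×8.314) = 416 K.
Adiabatic: T₂/T₁ = (P₂/P₁)^((γ−1)/γ) ⇒ T₂ = 416×(4.15)^0.225 = 573 K; V₂ = 7.90 L.
ΔU = nCvΔT = 2.75×28.7×(573−416) = 12400 J.
Q = 0 for an adiabatic process, so W = −ΔU = -12400 J.

-12400 J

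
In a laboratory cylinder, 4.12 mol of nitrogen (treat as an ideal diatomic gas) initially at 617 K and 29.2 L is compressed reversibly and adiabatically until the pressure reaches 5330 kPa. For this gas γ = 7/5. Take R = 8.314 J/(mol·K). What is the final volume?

7.01 L

P₁ = nRT₁/V₁ = 4.12×8.314×617/29.2 = 724 kPa.
Adiabatic: T₂/T₁ = (P₂/P₁)^((γ−1)/γ) ⇒ T₂ = 617×(7.36)^0.286 = 1090 K; V₂ = 7.01 L.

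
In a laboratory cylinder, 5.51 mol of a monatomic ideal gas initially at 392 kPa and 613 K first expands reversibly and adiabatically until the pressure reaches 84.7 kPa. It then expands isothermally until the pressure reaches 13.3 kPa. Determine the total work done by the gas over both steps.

V₁ = nRT₁/P₁ = 5.51×8.314×613/392 = 71.6 L.
Step 1 — Adiabatic: T₂/T₁ = (P₂/P₁)^((γ−1)/γ) ⇒ T₂ = 613×(0.216)^0.400 = 332 K; V₂ = 180 L.
ΔU = nCvΔT = 5.51×12.5×(332−613) = -19300 J.
Q = 0 for an adiabatic process, so W = −ΔU = 19300 J.
State after step 1: P = 84.7 kPa, V = 180 L, T = 332 K.
Step 2 — Isothermal: T stays 332 K; PV = const ⇒ V₂ = 1140 L, P₂ = 13.3 kPa.
ΔU = 0 (ideal gas, T constant).
W = nRT ln(V₂/V₁) = 5.51×8.314×332×ln(6.37) = 28200 J.
Q = ΔU + W = 28200 J.
Net over both steps: W = 47500 J, Q = 28200 J, ΔU = -19300 J.

47500 J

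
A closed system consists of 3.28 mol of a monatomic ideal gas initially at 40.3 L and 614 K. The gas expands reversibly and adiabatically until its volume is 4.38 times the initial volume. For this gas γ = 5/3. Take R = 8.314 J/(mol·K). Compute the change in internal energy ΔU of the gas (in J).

P₁ = nRT₁/V₁ = 3.28×8.314×614/40.3 = 415 kPa.
Adiabatic: TV^(γ−1) = const ⇒ T₂ = 614×(0.228)^0.667 = 229 K; PV^γ = const ⇒ P₂ = 35.4 kPa.
For an ideal gas ΔU = nCvΔT with Cv = (3/2)R = 12.5 J/(mol·K).
ΔU = 3.28×12.5×(229−614) = -15700 J.

-15700 J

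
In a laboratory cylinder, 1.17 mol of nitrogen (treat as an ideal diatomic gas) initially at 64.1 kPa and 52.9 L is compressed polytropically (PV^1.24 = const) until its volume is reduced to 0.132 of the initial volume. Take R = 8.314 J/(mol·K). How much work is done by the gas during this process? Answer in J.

-8840 J

T₁ = P₁V₁/(nR) = 64.1×52.9/(1.17×8.314) = 349 K.
Polytropic n=1.24: T₂ = T₁(V₁/V₂)^(n−1) = 349×(7.58)^0.24 = 567 K; P₂ = P₁(V₁/V₂)^n = 789 kPa.
W = (P₁V₁−P₂V₂)/(n−1) = (64.1×52.9−789×6.98)/0.24 = -8840 J.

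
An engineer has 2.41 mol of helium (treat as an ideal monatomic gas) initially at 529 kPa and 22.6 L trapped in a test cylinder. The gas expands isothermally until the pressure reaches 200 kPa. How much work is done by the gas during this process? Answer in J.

11600 J

T₁ = P₁V₁/(nR) = 529×22.6/(2.41×8.314) = 597 K.
Isothermal: T stays 597 K; PV = const ⇒ V₂ = 59.8 L, P₂ = 200 kPa.
W = nRT ln(V₂/V₁) = 2.41×8.314×597×ln(2.65) = 11600 J.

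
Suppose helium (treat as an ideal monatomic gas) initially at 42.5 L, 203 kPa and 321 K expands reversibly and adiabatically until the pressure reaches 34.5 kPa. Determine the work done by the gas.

6570 J

n = P₁V₁/(RT₁) = 203×42.5/(8.314×321) = 3.23 mol.
Adiabatic: T₂/T₁ = (P₂/P₁)^((γ−1)/γ) ⇒ T₂ = 321×(0.170)^0.400 = 158 K; V₂ = 123 L.
ΔU = nCvΔT = 3.23×12.5×(158−321) = -6570 J.
Q = 0 for an adiabatic process, so W = −ΔU = 6570 J.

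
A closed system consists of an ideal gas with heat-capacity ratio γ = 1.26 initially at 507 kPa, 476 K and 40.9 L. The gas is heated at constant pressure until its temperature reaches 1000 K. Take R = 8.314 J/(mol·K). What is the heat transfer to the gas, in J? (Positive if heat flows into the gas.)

111000 J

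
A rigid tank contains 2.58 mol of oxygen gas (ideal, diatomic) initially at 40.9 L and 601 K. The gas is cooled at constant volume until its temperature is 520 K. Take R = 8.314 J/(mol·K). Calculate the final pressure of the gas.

273 kPa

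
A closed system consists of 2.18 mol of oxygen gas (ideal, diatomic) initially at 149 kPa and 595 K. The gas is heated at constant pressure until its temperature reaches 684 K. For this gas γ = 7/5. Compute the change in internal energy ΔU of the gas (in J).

4030 J

V₁ = nRT₁/P₁ = 2.18×8.314×595/149 = 72.4 L.
Isobaric: P stays 149 kPa; V/T = const ⇒ T₂ = 684 K, V₂ = 83.2 L.
For an ideal gas ΔU = nCvΔT with Cv = (5/2)R = 20.8 J/(mol·K).
ΔU = 2.18×20.8×(684−595) = 4030 J.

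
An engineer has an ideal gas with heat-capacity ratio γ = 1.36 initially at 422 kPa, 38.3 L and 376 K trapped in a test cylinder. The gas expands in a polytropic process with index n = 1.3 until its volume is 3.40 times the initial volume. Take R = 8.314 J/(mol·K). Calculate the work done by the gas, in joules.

n = P₁V₁/(RT₁) = 422×38.3/(8.314×376) = 5.17 mol.
Polytropic n=1.3: T₂ = T₁(V₁/V₂)^(n−1) = 376×(0.294)^0.30 = 260 K; P₂ = P₁(V₁/V₂)^n = 86.0 kPa.
W = (P₁V₁−P₂V₂)/(n−1) = (422×38.3−86.0×130)/0.30 = 16600 J.

16600 J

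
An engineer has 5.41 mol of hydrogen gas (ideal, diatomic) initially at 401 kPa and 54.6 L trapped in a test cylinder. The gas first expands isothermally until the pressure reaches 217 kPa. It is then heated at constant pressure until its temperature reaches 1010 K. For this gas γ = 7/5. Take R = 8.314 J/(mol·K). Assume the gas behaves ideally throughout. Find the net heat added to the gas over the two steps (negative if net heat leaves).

95800 J

T₁ = P₁V₁/(nR) = 401×54.6/(5.41×8.314) = 487 K.
Step 1 — Isothermal: T stays 487 K; PV = const ⇒ V₂ = 101 L, P₂ = 217 kPa.
ΔU = 0 (ideal gas, T constant).
W = nRT ln(V₂/V₁) = 5.41×8.314×487×ln(1.85) = 13400 J.
Q = ΔU + W = 13400 J.
State after step 1: P = 217 kPa, V = 101 L, T = 487 K.
Step 2 — Isobaric: P stays 217 kPa; V/T = const ⇒ T₂ = 1010 K, V₂ = 209 L.
W = PΔV = 217×(209−101) kPa·L = 23500 J.
ΔU = nCvΔT = 5.41×20.8×(1010−487) = 58800 J.
Q = ΔU + W = nCpΔT = 82400 J.
Net over both steps: W = 37000 J, Q = 95800 J, ΔU = 58800 J.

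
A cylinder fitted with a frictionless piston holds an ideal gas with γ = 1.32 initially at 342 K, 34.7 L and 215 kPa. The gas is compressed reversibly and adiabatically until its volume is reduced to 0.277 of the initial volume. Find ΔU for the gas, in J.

n = P₁V₁/(RT₁) = 215×34.7/(8.314×342) = 2.62 mol.
Adiabatic: TV^(γ−1) = const ⇒ T₂ = 342×(3.61)^0.320 = 516 K; PV^γ = const ⇒ P₂ = 1170 kPa.
For an ideal gas ΔU = nCvΔT with Cv = R/(γ−1) = 26.0 J/(mol·K).
ΔU = 2.62×26.0×(516−342) = 11800 J.

11800 J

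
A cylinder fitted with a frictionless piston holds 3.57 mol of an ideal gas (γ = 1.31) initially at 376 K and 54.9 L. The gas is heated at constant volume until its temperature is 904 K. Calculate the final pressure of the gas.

P₁ = nRT₁/V₁ = 3.57×8.314×376/54.9 = 203 kPa.
Isochoric: V stays 54.9 L; P/T = const ⇒ T₂ = 904 K, P₂ = 489 kPa.

489 kPa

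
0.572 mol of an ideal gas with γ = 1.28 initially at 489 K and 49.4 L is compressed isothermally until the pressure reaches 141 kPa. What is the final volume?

16.5 L

P₁ = nRT₁/V₁ = 0.572×8.314×489/49.4 = 47.1 kPa.
Isothermal: T stays 489 K; PV = const ⇒ V₂ = 16.5 L, P₂ = 141 kPa.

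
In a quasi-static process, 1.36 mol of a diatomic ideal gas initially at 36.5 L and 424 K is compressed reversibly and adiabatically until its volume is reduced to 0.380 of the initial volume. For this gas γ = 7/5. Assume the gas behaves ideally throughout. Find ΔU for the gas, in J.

5660 J

P₁ = nRT₁/V₁ = 1.36×8.314×424/36.5 = 131 kPa.
Adiabatic: TV^(γ−1) = const ⇒ T₂ = 424×(2.63)^0.400 = 624 K; PV^γ = const ⇒ P₂ = 509 kPa.
For an ideal gas ΔU = nCvΔT with Cv = (5/2)R = 20.8 J/(mol·K).
ΔU = 1.36×20.8×(624−424) = 5660 J.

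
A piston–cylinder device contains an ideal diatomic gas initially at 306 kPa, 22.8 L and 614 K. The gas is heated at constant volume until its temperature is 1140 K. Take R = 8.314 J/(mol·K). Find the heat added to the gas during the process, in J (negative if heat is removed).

14900 J

n = P₁V₁/(RT₁) = 306×22.8/(8.314×614) = 1.37 mol.
Isochoric: V stays 22.8 L; P/T = const ⇒ T₂ = 1140 K, P₂ = 568 kPa.
W = 0 (no volume change).
ΔU = nCvΔT = 1.37×20.8×(1140−614) = 14900 J.
Q = ΔU = 14900 J.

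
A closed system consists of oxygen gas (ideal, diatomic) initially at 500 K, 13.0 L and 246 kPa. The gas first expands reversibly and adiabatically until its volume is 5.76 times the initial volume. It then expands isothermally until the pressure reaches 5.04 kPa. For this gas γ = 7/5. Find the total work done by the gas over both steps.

n = P₁V₁/(RT₁) = 246×13.0/(8.314×500) = 0.769 mol.
Step 1 — Adiabatic: TV^(γ−1) = const ⇒ T₂ = 500×(0.174)^0.400 = 248 K; PV^γ = const ⇒ P₂ = 21.2 kPa.
ΔU = nCvΔT = 0.769×20.8×(248−500) = -4030 J.
Q = 0 for an adiabatic process, so W = −ΔU = 4030 J.
State after step 1: P = 21.2 kPa, V = 74.9 L, T = 248 K.
Step 2 — Isothermal: T stays 248 K; PV = const ⇒ V₂ = 315 L, P₂ = 5.04 kPa.
ΔU = 0 (ideal gas, T constant).
W = nRT ln(V₂/V₁) = 0.769×8.314×248×ln(4.21) = 2280 J.
Q = ΔU + W = 2280 J.
Net over both steps: W = 6310 J, Q = 2280 J, ΔU = -4030 J.

6310 J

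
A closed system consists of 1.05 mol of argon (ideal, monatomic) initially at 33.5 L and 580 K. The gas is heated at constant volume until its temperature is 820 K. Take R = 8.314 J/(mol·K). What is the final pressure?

P₁ = nRT₁/V₁ = 1.05×8.314×580/33.5 = 151 kPa.
Isochoric: V stays 33.5 L; P/T = const ⇒ T₂ = 820 K, P₂ = 214 kPa.

214 kPa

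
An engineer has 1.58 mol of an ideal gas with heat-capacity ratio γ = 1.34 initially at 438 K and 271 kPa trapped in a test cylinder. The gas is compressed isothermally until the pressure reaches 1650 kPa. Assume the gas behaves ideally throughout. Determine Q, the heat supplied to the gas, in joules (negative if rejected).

-10400 J

V₁ = nRT₁/P₁ = 1.58×8.314×438/271 = 21.2 L.
Isothermal: T stays 438 K; PV = const ⇒ V₂ = 3.49 L, P₂ = 1650 kPa.
ΔU = 0 (ideal gas, T constant).
W = nRT ln(V₂/V₁) = 1.58×8.314×438×ln(0.164) = -10400 J.
Q = ΔU + W = -10400 J.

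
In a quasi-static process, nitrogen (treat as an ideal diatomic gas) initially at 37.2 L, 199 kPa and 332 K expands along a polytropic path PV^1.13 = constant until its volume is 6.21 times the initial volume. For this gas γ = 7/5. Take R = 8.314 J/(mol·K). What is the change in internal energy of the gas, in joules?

n = P₁V₁/(RT₁) = 199×37.2/(8.314×332) = 2.68 mol.
Polytropic n=1.13: T₂ = T₁(V₁/V₂)^(n−1) = 332×(0.161)^0.13 = 262 K; P₂ = P₁(V₁/V₂)^n = 25.3 kPa.
For an ideal gas ΔU = nCvΔT with Cv = (5/2)R = 20.8 J/(mol·K).
ΔU = 2.68×20.8×(262−332) = -3910 J.

-3910 J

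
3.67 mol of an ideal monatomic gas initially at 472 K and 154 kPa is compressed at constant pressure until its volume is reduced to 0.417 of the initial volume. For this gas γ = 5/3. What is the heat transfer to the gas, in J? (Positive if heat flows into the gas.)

-21000 J

V₁ = nRT₁/P₁ = 3.67×8.314×472/154 = 93.5 L.
Isobaric: P stays 154 kPa; V/T = const ⇒ T₂ = 197 K, V₂ = 39.0 L.
W = PΔV = 154×(39.0−93.5) kPa·L = -8400 J.
ΔU = nCvΔT = 3.67×12.5×(197−472) = -12600 J.
Q = ΔU + W = nCpΔT = -21000 J.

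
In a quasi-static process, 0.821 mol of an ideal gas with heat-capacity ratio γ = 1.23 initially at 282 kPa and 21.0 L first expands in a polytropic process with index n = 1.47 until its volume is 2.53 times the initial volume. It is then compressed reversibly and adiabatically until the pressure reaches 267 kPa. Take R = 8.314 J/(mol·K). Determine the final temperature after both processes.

717 K

T₁ = P₁V₁/(nR) = 282×21.0/(0.821×8.314) = 868 K.
Step 1 — Polytropic n=1.47: T₂ = T₁(V₁/V₂)^(n−1) = 868×(0.395)^0.47 = 561 K; P₂ = P₁(V₁/V₂)^n = 72.1 kPa.
W = (P₁V₁−P₂V₂)/(n−1) = (282×21.0−72.1×53.1)/0.47 = 4450 J.
ΔU = nCvΔT = 0.821×36.1×(561−868) = -9100 J.
Q = ΔU + W = -4650 J.
State after step 1: P = 72.1 kPa, V = 53.1 L, T = 561 K.
Step 2 — Adiabatic: T₂/T₁ = (P₂/P₁)^((γ−1)/γ) ⇒ T₂ = 561×(3.71)^0.187 = 717 K; V₂ = 18.3 L.
ΔU = nCvΔT = 0.821×36.1×(717−561) = 4620 J.
Q = 0 for an adiabatic process, so W = −ΔU = -4620 J.
Net over both steps: W = -165 J, Q = -4650 J, ΔU = -4480 J.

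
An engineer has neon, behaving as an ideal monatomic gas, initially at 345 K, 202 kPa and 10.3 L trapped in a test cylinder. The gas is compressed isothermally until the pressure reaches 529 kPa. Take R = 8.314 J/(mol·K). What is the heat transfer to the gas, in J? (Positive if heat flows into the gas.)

-2000 J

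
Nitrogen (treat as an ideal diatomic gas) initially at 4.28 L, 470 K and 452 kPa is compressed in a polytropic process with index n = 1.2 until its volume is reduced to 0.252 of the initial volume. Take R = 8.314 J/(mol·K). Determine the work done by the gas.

-3070 J

n = P₁V₁/(RT₁) = 452×4.28/(8.314×470) = 0.495 mol.
Polytropic n=1.2: T₂ = T₁(V₁/V₂)^(n−1) = 470×(3.97)^0.20 = 619 K; P₂ = P₁(V₁/V₂)^n = 2360 kPa.
W = (P₁V₁−P₂V₂)/(n−1) = (452×4.28−2360×1.08)/0.20 = -3070 J.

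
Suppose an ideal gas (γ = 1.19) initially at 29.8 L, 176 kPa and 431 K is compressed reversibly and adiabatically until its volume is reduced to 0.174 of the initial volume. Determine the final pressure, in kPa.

Adiabatic: TV^(γ−1) = const ⇒ T₂ = 431×(5.75)^0.190 = 601 K; PV^γ = const ⇒ P₂ = 1410 kPa.

1410 kPa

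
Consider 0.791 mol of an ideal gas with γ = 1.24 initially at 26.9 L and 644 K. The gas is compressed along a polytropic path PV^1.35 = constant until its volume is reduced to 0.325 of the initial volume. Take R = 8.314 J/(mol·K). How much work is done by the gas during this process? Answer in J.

-5830 J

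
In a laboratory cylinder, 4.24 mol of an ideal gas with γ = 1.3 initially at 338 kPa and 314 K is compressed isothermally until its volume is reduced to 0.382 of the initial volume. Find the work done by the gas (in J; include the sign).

-10700 J

V₁ = nRT₁/P₁ = 4.24×8.314×314/338 = 32.7 L.
Isothermal: T stays 314 K; PV = const ⇒ V₂ = 12.5 L, P₂ = 885 kPa.
W = nRT ln(V₂/V₁) = 4.24×8.314×314×ln(0.382) = -10700 J.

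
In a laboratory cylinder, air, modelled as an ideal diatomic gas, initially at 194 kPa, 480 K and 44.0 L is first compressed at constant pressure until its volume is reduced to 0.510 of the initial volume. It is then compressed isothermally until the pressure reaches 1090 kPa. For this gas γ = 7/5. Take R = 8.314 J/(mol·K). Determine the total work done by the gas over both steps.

-11700 J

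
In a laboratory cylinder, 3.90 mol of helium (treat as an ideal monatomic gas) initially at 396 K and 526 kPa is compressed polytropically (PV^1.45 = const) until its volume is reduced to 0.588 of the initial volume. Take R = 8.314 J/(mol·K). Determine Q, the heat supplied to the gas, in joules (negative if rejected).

V₁ = nRT₁/P₁ = 3.90×8.314×396/526 = 24.4 L.
Polytropic n=1.45: T₂ = T₁(V₁/V₂)^(n−1) = 396×(1.70)^0.45 = 503 K; P₂ = P₁(V₁/V₂)^n = 1140 kPa.
W = (P₁V₁−P₂V₂)/(n−1) = (526×24.4−1140×14.4)/0.45 = -7700 J.
ΔU = nCvΔT = 3.90×12.5×(503−396) = 5200 J.
Q = ΔU + W = -2500 J.

-2500 J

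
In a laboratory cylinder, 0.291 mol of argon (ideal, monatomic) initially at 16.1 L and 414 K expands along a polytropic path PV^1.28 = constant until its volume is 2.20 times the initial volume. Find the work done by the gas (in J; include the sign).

P₁ = nRT₁/V₁ = 0.291×8.314×414/16.1 = 62.2 kPa.
Polytropic n=1.28: T₂ = T₁(V₁/V₂)^(n−1) = 414×(0.455)^0.28 = 332 K; P₂ = P₁(V₁/V₂)^n = 22.7 kPa.
W = (P₁V₁−P₂V₂)/(n−1) = (62.2×16.1−22.7×35.4)/0.28 = 709 J.

709 J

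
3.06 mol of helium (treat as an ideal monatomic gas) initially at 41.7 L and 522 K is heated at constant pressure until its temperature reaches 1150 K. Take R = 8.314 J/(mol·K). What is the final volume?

91.9 L

P₁ = nRT₁/V₁ = 3.06×8.314×522/41.7 = 318 kPa.
Isobaric: P stays 318 kPa; V/T = const ⇒ T₂ = 1150 K, V₂ = 91.9 L.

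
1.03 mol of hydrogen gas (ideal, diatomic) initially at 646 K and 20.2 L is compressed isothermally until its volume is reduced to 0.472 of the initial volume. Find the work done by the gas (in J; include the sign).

-4150 J

P₁ = nRT₁/V₁ = 1.03×8.314×646/20.2 = 274 kPa.
Isothermal: T stays 646 K; PV = const ⇒ V₂ = 9.53 L, P₂ = 580 kPa.
W = nRT ln(V₂/V₁) = 1.03×8.314×646×ln(0.472) = -4150 J.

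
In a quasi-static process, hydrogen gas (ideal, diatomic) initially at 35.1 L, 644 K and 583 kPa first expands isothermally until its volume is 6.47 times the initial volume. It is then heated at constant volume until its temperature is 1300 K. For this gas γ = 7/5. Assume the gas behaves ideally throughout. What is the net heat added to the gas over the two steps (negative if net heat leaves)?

n = P₁V₁/(RT₁) = 583×35.1/(8.314×644) = 3.82 mol.
Step 1 — Isothermal: T stays 644 K; PV = const ⇒ V₂ = 227 L, P₂ = 90.1 kPa.
ΔU = 0 (ideal gas, T constant).
W = nRT ln(V₂/V₁) = 3.82×8.314×644×ln(6.47) = 38200 J.
Q = ΔU + W = 38200 J.
State after step 1: P = 90.1 kPa, V = 227 L, T = 644 K.
Step 2 — Isochoric: V stays 227 L; P/T = const ⇒ T₂ = 1300 K, P₂ = 182 kPa.
W = 0 (no volume change).
ΔU = nCvΔT = 3.82×20.8×(1300−644) = 52100 J.
Q = ΔU = 52100 J.
Net over both steps: W = 38200 J, Q = 90300 J, ΔU = 52100 J.

90300 J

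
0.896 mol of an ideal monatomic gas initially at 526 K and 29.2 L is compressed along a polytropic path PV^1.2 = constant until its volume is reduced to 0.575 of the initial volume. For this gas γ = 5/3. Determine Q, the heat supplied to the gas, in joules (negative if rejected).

P₁ = nRT₁/V₁ = 0.896×8.314×526/29.2 = 134 kPa.
Polytropic n=1.2: T₂ = T₁(V₁/V₂)^(n−1) = 526×(1.74)^0.20 = 588 K; P₂ = P₁(V₁/V₂)^n = 261 kPa.
W = (P₁V₁−P₂V₂)/(n−1) = (134×29.2−261×16.8)/0.20 = -2290 J.
ΔU = nCvΔT = 0.896×12.5×(588−526) = 688 J.
Q = ΔU + W = -1610 J.

-1610 J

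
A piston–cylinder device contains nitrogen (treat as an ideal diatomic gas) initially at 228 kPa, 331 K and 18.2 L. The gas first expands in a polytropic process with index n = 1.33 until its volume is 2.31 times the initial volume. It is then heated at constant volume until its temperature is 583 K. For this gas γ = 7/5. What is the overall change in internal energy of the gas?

n = P₁V₁/(RT₁) = 228×18.2/(8.314×331) = 1.51 mol.
Step 1 — Polytropic n=1.33: T₂ = T₁(V₁/V₂)^(n−1) = 331×(0.433)^0.33 = 251 K; P₂ = P₁(V₁/V₂)^n = 74.9 kPa.
W = (P₁V₁−P₂V₂)/(n−1) = (228×18.2−74.9×42.0)/0.33 = 3040 J.
ΔU = nCvΔT = 1.51×20.8×(251−331) = -2500 J.
Q = ΔU + W = 531 J.
State after step 1: P = 74.9 kPa, V = 42.0 L, T = 251 K.
Step 2 — Isochoric: V stays 42.0 L; P/T = const ⇒ T₂ = 583 K, P₂ = 174 kPa.
W = 0 (no volume change).
ΔU = nCvΔT = 1.51×20.8×(583−251) = 10400 J.
Q = ΔU = 10400 J.
Net over both steps: W = 3040 J, Q = 10900 J, ΔU = 7900 J.

7900 J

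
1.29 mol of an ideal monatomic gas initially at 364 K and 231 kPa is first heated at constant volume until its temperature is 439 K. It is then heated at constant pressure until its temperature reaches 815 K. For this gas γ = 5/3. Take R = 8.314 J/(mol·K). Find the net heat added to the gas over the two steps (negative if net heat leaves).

V₁ = nRT₁/P₁ = 1.29×8.314×364/231 = 16.9 L.
Step 1 — Isochoric: V stays 16.9 L; P/T = const ⇒ T₂ = 439 K, P₂ = 279 kPa.
W = 0 (no volume change).
ΔU = nCvΔT = 1.29×12.5×(439−364) = 1210 J.
Q = ΔU = 1210 J.
State after step 1: P = 279 kPa, V = 16.9 L, T = 439 K.
Step 2 — Isobaric: P stays 279 kPa; V/T = const ⇒ T₂ = 815 K, V₂ = 31.4 L.
W = PΔV = 279×(31.4−16.9) kPa·L = 4030 J.
ΔU = nCvΔT = 1.29×12.5×(815−439) = 6050 J.
Q = ΔU + W = nCpΔT = 10100 J.
Net over both steps: W = 4030 J, Q = 11300 J, ΔU = 7260 J.

11300 J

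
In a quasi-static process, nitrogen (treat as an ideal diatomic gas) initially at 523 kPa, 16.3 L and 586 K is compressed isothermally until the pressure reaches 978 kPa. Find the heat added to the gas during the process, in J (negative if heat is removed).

n = P₁V₁/(RT₁) = 523×16.3/(8.314×586) = 1.75 mol.
Isothermal: T stays 586 K; PV = const ⇒ V₂ = 8.72 L, P₂ = 978 kPa.
ΔU = 0 (ideal gas, T constant).
W = nRT ln(V₂/V₁) = 1.75×8.314×586×ln(0.535) = -5340 J.
Q = ΔU + W = -5340 J.

-5340 J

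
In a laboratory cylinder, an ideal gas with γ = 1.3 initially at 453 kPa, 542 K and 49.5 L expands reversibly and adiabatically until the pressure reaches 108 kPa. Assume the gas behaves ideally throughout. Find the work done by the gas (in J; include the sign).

21100 J

n = P₁V₁/(RT₁) = 453×49.5/(8.314×542) = 4.98 mol.
Adiabatic: T₂/T₁ = (P₂/P₁)^((γ−1)/γ) ⇒ T₂ = 542×(0.238)^0.231 = 389 K; V₂ = 149 L.
ΔU = nCvΔT = 4.98×27.7×(389−542) = -21100 J.
Q = 0 for an adiabatic process, so W = −ΔU = 21100 J.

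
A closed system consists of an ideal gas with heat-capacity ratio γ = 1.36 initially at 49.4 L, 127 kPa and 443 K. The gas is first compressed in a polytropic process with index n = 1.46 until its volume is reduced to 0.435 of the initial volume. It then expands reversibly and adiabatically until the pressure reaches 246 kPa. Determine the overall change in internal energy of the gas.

n = P₁V₁/(RT₁) = 127×49.4/(8.314×443) = 1.70 mol.
Step 1 — Polytropic n=1.46: T₂ = T₁(V₁/V₂)^(n−1) = 443×(2.30)^0.46 = 650 K; P₂ = P₁(V₁/V₂)^n = 428 kPa.
W = (P₁V₁−P₂V₂)/(n−1) = (127×49.4−428×21.5)/0.46 = -6360 J.
ΔU = nCvΔT = 1.70×23.1×(650−443) = 8130 J.
Q = ΔU + W = 1770 J.
State after step 1: P = 428 kPa, V = 21.5 L, T = 650 K.
Step 2 — Adiabatic: T₂/T₁ = (P₂/P₁)^((γ−1)/γ) ⇒ T₂ = 650×(0.575)^0.265 = 561 K; V₂ = 32.3 L.
ΔU = nCvΔT = 1.70×23.1×(561−650) = -3490 J.
Q = 0 for an adiabatic process, so W = −ΔU = 3490 J.
Net over both steps: W = -2880 J, Q = 1770 J, ΔU = 4640 J.

4640 J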